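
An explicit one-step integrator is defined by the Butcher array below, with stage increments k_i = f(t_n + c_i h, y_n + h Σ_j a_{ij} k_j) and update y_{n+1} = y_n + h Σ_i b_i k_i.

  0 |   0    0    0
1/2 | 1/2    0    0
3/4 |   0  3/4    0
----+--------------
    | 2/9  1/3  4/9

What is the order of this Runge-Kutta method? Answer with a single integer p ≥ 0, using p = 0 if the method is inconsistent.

b = (2/9, 1/3, 4/9)
c = (0, 1/2, 3/4)
Ac = (0, 0, 3/8)
Σ b_i: 2/9·1 + 1/3·1 + 4/9·1 = 1 ✓
b·c: 1/3·1/2 + 4/9·3/4 = 1/2 ✓
b·c²: 1/3·1/4 + 4/9·9/16 = 1/3 ✓
b·Ac: 4/9·3/8 = 1/6 ✓; 3 stages ⇒ order 3.

3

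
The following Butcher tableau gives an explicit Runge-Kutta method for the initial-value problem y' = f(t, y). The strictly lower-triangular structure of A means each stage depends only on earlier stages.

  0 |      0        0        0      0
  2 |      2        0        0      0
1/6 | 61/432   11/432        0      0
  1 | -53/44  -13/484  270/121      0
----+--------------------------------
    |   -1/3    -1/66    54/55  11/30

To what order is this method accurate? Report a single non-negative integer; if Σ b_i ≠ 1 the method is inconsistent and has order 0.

4

b = (-1/3, -1/66, 54/55, 11/30)
c = (0, 2, 1/6, 1)
Ac = (0, 0, 11/216, 7/22)
Σ b_i: (-1/3)·1 + (-1/66)·1 + 54/55·1 + 11/30·1 = 1 ✓
b·c: (-1/66)·2 + 54/55·1/6 + 11/30·1 = 1/2 ✓
b·c²: (-1/66)·4 + 54/55·1/36 + 11/30·1 = 1/3 ✓
b·Ac: 54/55·11/216 + 11/30·7/22 = 1/6 ✓
b·c³: (-1/66)·8 + 54/55·1/216 + 11/30·1 = 1/4 ✓
b·(c∘Ac): 54/55·11/1296 + 11/30·7/22 = 1/8 ✓
b·Ac²: 54/55·11/108 + 11/30·(-1/22) = 1/12 ✓
b·A²c: 11/30·5/44 = 1/24 ✓; 4 stages ⇒ order 4.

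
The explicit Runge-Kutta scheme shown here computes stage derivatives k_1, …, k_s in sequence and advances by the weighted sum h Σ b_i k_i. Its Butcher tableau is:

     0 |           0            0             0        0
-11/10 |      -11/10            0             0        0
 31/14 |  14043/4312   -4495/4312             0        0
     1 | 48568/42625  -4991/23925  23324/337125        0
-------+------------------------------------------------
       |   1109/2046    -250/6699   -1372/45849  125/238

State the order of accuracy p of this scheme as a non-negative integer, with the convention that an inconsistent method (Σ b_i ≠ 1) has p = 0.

4

b = (1109/2046, -250/6699, -1372/45849, 125/238)
c = (0, -11/10, 31/14, 1)
Ac = (0, 0, 899/784, 287/750)
Σ b_i: 1109/2046·1 + (-250/6699)·1 + (-1372/45849)·1 + 125/238·1 = 1 ✓
b·c: (-250/6699)·(-11/10) + (-1372/45849)·31/14 + 125/238·1 = 1/2 ✓
b·c²: (-250/6699)·121/100 + (-1372/45849)·961/196 + 125/238·1 = 1/3 ✓
b·Ac: (-1372/45849)·899/784 + 125/238·287/750 = 1/6 ✓
b·c³: (-250/6699)·(-1331/1000) + (-1372/45849)·29791/2744 + 125/238·1 = 1/4 ✓
b·(c∘Ac): (-1372/45849)·27869/10976 + 125/238·287/750 = 1/8 ✓
b·Ac²: (-1372/45849)·(-9889/7840) + 125/238·217/2500 = 1/12 ✓
b·A²c: 125/238·119/1500 = 1/24 ✓; 4 stages ⇒ order 4.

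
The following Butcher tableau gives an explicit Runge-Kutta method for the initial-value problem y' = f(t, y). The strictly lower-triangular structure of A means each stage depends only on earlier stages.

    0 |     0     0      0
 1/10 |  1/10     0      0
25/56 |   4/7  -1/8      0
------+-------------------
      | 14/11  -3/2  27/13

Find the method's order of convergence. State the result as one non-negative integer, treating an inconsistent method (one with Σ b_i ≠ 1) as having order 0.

0

b = (14/11, -3/2, 27/13)
c = (0, 1/10, 25/56)
Ac = (0, 0, -1/80)
Σ b_i: 14/11·1 + (-3/2)·1 + 27/13·1 = 529/286 ≠ 1 ⇒ order 0.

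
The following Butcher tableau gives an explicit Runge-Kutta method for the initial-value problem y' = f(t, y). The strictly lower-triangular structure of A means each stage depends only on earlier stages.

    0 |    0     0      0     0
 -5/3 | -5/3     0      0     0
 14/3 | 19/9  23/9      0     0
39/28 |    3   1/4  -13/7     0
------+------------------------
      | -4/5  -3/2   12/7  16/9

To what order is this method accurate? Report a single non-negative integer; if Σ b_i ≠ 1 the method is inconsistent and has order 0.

0

b = (-4/5, -3/2, 12/7, 16/9)
c = (0, -5/3, 14/3, 39/28)
Ac = (0, 0, -115/27, -109/12)
Σ b_i: (-4/5)·1 + (-3/2)·1 + 12/7·1 + 16/9·1 = 751/630 ≠ 1 ⇒ order 0.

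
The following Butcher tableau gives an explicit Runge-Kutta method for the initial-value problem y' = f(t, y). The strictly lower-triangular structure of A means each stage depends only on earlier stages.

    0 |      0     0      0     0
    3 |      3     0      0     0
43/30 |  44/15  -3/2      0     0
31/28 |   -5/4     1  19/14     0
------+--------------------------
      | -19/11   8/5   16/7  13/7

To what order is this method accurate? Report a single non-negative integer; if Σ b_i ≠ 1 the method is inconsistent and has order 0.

0

b = (-19/11, 8/5, 16/7, 13/7)
c = (0, 3, 43/30, 31/28)
Ac = (0, 0, -9/2, 2077/420)
Σ b_i: (-19/11)·1 + 8/5·1 + 16/7·1 + 13/7·1 = 1546/385 ≠ 1 ⇒ order 0.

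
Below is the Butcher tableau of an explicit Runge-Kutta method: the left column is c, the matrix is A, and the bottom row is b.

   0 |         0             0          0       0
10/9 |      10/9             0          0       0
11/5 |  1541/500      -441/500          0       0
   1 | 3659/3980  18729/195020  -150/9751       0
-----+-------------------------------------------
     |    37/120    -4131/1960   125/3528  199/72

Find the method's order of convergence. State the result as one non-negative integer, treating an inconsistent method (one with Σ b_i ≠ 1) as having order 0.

b = (37/120, -4131/1960, 125/3528, 199/72)
c = (0, 10/9, 11/5, 1)
Ac = (0, 0, -49/50, 29/398)
Σ b_i: 37/120·1 + (-4131/1960)·1 + 125/3528·1 + 199/72·1 = 1 ✓
b·c: (-4131/1960)·10/9 + 125/3528·11/5 + 199/72·1 = 1/2 ✓
b·c²: (-4131/1960)·100/81 + 125/3528·121/25 + 199/72·1 = 1/3 ✓
b·Ac: 125/3528·(-49/50) + 199/72·29/398 = 1/6 ✓
b·c³: (-4131/1960)·1000/729 + 125/3528·1331/125 + 199/72·1 = 1/4 ✓
b·(c∘Ac): 125/3528·(-539/250) + 199/72·29/398 = 1/8 ✓
b·Ac²: 125/3528·(-49/45) + 199/72·79/1791 = 1/12 ✓
b·A²c: 199/72·3/199 = 1/24 ✓; 4 stages ⇒ order 4.

4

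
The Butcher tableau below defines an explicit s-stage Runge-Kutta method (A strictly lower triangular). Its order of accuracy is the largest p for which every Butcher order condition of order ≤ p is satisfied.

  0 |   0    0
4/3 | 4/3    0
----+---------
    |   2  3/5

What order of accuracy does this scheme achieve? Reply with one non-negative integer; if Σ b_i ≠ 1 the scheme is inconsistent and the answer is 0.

b = (2, 3/5)
c = (0, 4/3)
Σ b_i: 2·1 + 3/5·1 = 13/5 ≠ 1 ⇒ order 0.

0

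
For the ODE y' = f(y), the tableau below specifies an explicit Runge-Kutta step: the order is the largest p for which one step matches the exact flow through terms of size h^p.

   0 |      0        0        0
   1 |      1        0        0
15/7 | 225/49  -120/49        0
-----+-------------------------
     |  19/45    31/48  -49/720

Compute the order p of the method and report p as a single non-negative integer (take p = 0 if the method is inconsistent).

3

b = (19/45, 31/48, -49/720)
c = (0, 1, 15/7)
Ac = (0, 0, -120/49)
Σ b_i: 19/45·1 + 31/48·1 + (-49/720)·1 = 1 ✓
b·c: 31/48·1 + (-49/720)·15/7 = 1/2 ✓
b·c²: 31/48·1 + (-49/720)·225/49 = 1/3 ✓
b·Ac: (-49/720)·(-120/49) = 1/6 ✓; 3 stages ⇒ order 3.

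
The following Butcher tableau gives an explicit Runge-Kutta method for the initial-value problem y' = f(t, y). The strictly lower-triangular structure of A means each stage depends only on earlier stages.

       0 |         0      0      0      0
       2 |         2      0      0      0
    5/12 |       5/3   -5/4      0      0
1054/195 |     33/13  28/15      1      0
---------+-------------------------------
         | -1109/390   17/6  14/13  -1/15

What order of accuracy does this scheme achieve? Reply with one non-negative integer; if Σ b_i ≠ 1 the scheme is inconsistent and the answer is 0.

b = (-1109/390, 17/6, 14/13, -1/15)
c = (0, 2, 5/12, 1054/195)
Ac = (0, 0, -5/2, 83/20)
Σ b_i: (-1109/390)·1 + 17/6·1 + 14/13·1 + (-1/15)·1 = 1 ✓
b·c: 17/6·2 + 14/13·5/12 + (-1/15)·1054/195 = 33667/5850 ≠ 1/2 ⇒ order 1.

1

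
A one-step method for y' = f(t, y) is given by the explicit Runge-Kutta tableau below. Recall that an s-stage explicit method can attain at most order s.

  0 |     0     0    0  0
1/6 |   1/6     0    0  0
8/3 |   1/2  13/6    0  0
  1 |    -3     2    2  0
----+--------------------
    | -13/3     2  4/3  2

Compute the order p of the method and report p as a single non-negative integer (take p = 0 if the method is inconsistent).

b = (-13/3, 2, 4/3, 2)
c = (0, 1/6, 8/3, 1)
Ac = (0, 0, 13/36, 17/3)
Σ b_i: (-13/3)·1 + 2·1 + 4/3·1 + 2·1 = 1 ✓
b·c: 2·1/6 + 4/3·8/3 + 2·1 = 53/9 ≠ 1/2 ⇒ order 1.

1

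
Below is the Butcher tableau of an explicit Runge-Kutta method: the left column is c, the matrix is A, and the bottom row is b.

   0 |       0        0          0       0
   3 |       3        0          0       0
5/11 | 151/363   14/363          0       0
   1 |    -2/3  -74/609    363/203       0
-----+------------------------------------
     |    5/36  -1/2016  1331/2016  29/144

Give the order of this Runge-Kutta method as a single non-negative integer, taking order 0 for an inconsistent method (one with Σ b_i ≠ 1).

4

b = (5/36, -1/2016, 1331/2016, 29/144)
c = (0, 3, 5/11, 1)
Ac = (0, 0, 14/121, 13/29)
Σ b_i: 5/36·1 + (-1/2016)·1 + 1331/2016·1 + 29/144·1 = 1 ✓
b·c: (-1/2016)·3 + 1331/2016·5/11 + 29/144·1 = 1/2 ✓
b·c²: (-1/2016)·9 + 1331/2016·25/121 + 29/144·1 = 1/3 ✓
b·Ac: 1331/2016·14/121 + 29/144·13/29 = 1/6 ✓
b·c³: (-1/2016)·27 + 1331/2016·125/1331 + 29/144·1 = 1/4 ✓
b·(c∘Ac): 1331/2016·70/1331 + 29/144·13/29 = 1/8 ✓
b·Ac²: 1331/2016·42/121 + 29/144·(-21/29) = 1/12 ✓
b·A²c: 29/144·6/29 = 1/24 ✓; 4 stages ⇒ order 4.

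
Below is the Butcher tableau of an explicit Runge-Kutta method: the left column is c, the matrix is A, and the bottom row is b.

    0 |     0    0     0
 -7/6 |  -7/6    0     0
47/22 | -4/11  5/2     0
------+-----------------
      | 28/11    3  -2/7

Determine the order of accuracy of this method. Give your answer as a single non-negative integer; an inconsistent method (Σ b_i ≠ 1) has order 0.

0

b = (28/11, 3, -2/7)
c = (0, -7/6, 47/22)
Ac = (0, 0, -35/12)
Σ b_i: 28/11·1 + 3·1 + (-2/7)·1 = 405/77 ≠ 1 ⇒ order 0.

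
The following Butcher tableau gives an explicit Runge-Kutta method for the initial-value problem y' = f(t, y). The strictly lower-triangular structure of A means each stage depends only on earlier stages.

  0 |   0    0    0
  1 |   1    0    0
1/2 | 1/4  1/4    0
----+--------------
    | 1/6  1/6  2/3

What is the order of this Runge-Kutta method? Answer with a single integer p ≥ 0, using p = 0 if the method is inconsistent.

b = (1/6, 1/6, 2/3)
c = (0, 1, 1/2)
Ac = (0, 0, 1/4)
Σ b_i: 1/6·1 + 1/6·1 + 2/3·1 = 1 ✓
b·c: 1/6·1 + 2/3·1/2 = 1/2 ✓
b·c²: 1/6·1 + 2/3·1/4 = 1/3 ✓
b·Ac: 2/3·1/4 = 1/6 ✓; 3 stages ⇒ order 3.

3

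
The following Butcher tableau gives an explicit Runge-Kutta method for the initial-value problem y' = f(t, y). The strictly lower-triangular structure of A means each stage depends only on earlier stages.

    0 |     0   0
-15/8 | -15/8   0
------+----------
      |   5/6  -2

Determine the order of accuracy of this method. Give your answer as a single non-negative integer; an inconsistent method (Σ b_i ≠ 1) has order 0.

b = (5/6, -2)
c = (0, -15/8)
Σ b_i: 5/6·1 + (-2)·1 = -7/6 ≠ 1 ⇒ order 0.

0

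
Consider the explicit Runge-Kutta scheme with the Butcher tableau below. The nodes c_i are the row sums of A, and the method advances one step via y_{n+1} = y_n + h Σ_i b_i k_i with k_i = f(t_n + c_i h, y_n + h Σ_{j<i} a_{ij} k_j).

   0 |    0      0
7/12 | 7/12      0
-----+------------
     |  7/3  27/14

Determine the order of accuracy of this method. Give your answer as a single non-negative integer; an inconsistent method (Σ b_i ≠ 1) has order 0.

0

b = (7/3, 27/14)
c = (0, 7/12)
Σ b_i: 7/3·1 + 27/14·1 = 179/42 ≠ 1 ⇒ order 0.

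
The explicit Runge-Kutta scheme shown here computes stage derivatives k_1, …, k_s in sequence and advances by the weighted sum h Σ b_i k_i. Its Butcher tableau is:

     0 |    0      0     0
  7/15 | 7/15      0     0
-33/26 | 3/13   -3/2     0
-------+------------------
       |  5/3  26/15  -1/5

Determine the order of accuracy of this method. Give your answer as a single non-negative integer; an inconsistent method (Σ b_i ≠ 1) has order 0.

0

b = (5/3, 26/15, -1/5)
c = (0, 7/15, -33/26)
Ac = (0, 0, -7/10)
Σ b_i: 5/3·1 + 26/15·1 + (-1/5)·1 = 16/5 ≠ 1 ⇒ order 0.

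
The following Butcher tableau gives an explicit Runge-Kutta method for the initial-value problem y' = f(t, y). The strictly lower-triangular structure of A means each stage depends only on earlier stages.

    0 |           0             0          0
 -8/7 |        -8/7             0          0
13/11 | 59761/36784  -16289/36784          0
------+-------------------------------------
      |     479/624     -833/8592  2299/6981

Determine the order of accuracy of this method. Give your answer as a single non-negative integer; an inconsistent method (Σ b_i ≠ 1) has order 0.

3

b = (479/624, -833/8592, 2299/6981)
c = (0, -8/7, 13/11)
Ac = (0, 0, 2327/4598)
Σ b_i: 479/624·1 + (-833/8592)·1 + 2299/6981·1 = 1 ✓
b·c: (-833/8592)·(-8/7) + 2299/6981·13/11 = 1/2 ✓
b·c²: (-833/8592)·64/49 + 2299/6981·169/121 = 1/3 ✓
b·Ac: 2299/6981·2327/4598 = 1/6 ✓; 3 stages ⇒ order 3.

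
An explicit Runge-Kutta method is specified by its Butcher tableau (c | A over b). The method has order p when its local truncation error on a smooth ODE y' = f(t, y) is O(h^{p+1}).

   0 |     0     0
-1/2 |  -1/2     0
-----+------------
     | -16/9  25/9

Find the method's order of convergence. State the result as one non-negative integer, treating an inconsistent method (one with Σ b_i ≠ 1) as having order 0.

1

b = (-16/9, 25/9)
c = (0, -1/2)
Σ b_i: (-16/9)·1 + 25/9·1 = 1 ✓
b·c: 25/9·(-1/2) = -25/18 ≠ 1/2 ⇒ order 1.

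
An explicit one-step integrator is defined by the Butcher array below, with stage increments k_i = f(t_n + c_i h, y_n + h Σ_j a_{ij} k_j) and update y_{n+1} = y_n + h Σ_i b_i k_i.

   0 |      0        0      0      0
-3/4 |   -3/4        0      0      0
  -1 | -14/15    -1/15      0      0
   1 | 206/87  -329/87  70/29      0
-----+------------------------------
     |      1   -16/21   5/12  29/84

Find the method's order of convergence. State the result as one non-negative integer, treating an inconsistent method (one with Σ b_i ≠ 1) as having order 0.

4

b = (1, -16/21, 5/12, 29/84)
c = (0, -3/4, -1, 1)
Ac = (0, 0, 1/20, 49/116)
Σ b_i: 1·1 + (-16/21)·1 + 5/12·1 + 29/84·1 = 1 ✓
b·c: (-16/21)·(-3/4) + 5/12·(-1) + 29/84·1 = 1/2 ✓
b·c²: (-16/21)·9/16 + 5/12·1 + 29/84·1 = 1/3 ✓
b·Ac: 5/12·1/20 + 29/84·49/116 = 1/6 ✓
b·c³: (-16/21)·(-27/64) + 5/12·(-1) + 29/84·1 = 1/4 ✓
b·(c∘Ac): 5/12·(-1/20) + 29/84·49/116 = 1/8 ✓
b·Ac²: 5/12·(-3/80) + 29/84·133/464 = 1/12 ✓
b·A²c: 29/84·7/58 = 1/24 ✓; 4 stages ⇒ order 4.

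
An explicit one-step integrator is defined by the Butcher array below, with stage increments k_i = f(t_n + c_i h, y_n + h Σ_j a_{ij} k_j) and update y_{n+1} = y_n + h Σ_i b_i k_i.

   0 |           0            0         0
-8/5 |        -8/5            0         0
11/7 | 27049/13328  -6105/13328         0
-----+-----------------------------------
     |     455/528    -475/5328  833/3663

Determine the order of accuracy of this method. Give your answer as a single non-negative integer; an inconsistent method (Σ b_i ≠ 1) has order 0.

3

b = (455/528, -475/5328, 833/3663)
c = (0, -8/5, 11/7)
Ac = (0, 0, 1221/1666)
Σ b_i: 455/528·1 + (-475/5328)·1 + 833/3663·1 = 1 ✓
b·c: (-475/5328)·(-8/5) + 833/3663·11/7 = 1/2 ✓
b·c²: (-475/5328)·64/25 + 833/3663·121/49 = 1/3 ✓
b·Ac: 833/3663·1221/1666 = 1/6 ✓; 3 stages ⇒ order 3.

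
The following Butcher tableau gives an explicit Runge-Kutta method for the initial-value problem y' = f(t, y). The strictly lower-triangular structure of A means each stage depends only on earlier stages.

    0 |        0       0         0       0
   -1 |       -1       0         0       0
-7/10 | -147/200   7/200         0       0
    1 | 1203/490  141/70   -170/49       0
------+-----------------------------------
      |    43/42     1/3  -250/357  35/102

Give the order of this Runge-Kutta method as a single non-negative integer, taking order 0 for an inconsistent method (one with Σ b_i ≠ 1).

b = (43/42, 1/3, -250/357, 35/102)
c = (0, -1, -7/10, 1)
Ac = (0, 0, -7/200, 29/70)
Σ b_i: 43/42·1 + 1/3·1 + (-250/357)·1 + 35/102·1 = 1 ✓
b·c: 1/3·(-1) + (-250/357)·(-7/10) + 35/102·1 = 1/2 ✓
b·c²: 1/3·1 + (-250/357)·49/100 + 35/102·1 = 1/3 ✓
b·Ac: (-250/357)·(-7/200) + 35/102·29/70 = 1/6 ✓
b·c³: 1/3·(-1) + (-250/357)·(-343/1000) + 35/102·1 = 1/4 ✓
b·(c∘Ac): (-250/357)·49/2000 + 35/102·29/70 = 1/8 ✓
b·Ac²: (-250/357)·7/200 + 35/102·11/35 = 1/12 ✓
b·A²c: 35/102·17/140 = 1/24 ✓; 4 stages ⇒ order 4.

4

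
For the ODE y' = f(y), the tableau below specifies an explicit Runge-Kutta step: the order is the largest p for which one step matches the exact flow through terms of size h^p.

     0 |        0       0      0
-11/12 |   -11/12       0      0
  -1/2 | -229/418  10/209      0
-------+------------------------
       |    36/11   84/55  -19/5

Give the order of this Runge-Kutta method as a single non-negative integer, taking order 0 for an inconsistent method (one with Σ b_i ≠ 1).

b = (36/11, 84/55, -19/5)
c = (0, -11/12, -1/2)
Ac = (0, 0, -5/114)
Σ b_i: 36/11·1 + 84/55·1 + (-19/5)·1 = 1 ✓
b·c: 84/55·(-11/12) + (-19/5)·(-1/2) = 1/2 ✓
b·c²: 84/55·121/144 + (-19/5)·1/4 = 1/3 ✓
b·Ac: (-19/5)·(-5/114) = 1/6 ✓; 3 stages ⇒ order 3.

3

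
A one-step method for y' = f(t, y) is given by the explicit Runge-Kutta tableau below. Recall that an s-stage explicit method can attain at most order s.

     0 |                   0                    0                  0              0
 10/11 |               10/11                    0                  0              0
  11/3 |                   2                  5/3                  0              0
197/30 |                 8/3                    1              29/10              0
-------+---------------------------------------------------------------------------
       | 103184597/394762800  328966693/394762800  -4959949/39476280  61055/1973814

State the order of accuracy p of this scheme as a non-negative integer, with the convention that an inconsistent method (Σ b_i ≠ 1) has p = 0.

b = (103184597/394762800, 328966693/394762800, -4959949/39476280, 61055/1973814)
c = (0, 10/11, 11/3, 197/30)
Ac = (0, 0, 50/33, 3809/330)
Σ b_i: 103184597/394762800·1 + 328966693/394762800·1 + (-4959949/39476280)·1 + 61055/1973814·1 = 1 ✓
b·c: 328966693/394762800·10/11 + (-4959949/39476280)·11/3 + 61055/1973814·197/30 = 1/2 ✓
b·c²: 328966693/394762800·100/121 + (-4959949/39476280)·121/9 + 61055/1973814·38809/900 = 1/3 ✓
b·Ac: (-4959949/39476280)·50/33 + 61055/1973814·3809/330 = 1/6 ✓
b·c³: 328966693/394762800·1000/1331 + (-4959949/39476280)·1331/27 + 61055/1973814·7645373/27000 = 124717934881/39081517200 ≠ 1/4 ⇒ order 3.
b·(c∘Ac): (-4959949/39476280)·50/9 + 61055/1973814·750373/9900 = 238327139/144746360 ≠ 1/8
b·Ac²: (-4959949/39476280)·500/363 + 61055/1973814·433589/10890 = 413687539/390815172 ≠ 1/12
b·A²c: 61055/1973814·145/33 = 8852975/65135862 ≠ 1/24

3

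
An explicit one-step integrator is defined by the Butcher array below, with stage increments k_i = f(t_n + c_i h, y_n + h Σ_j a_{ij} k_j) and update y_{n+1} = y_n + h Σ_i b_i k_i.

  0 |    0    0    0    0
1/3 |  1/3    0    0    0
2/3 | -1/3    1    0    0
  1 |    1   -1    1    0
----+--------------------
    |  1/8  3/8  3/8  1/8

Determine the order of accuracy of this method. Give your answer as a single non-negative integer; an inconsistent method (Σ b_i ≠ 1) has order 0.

b = (1/8, 3/8, 3/8, 1/8)
c = (0, 1/3, 2/3, 1)
Ac = (0, 0, 1/3, 1/3)
Σ b_i: 1/8·1 + 3/8·1 + 3/8·1 + 1/8·1 = 1 ✓
b·c: 3/8·1/3 + 3/8·2/3 + 1/8·1 = 1/2 ✓
b·c²: 3/8·1/9 + 3/8·4/9 + 1/8·1 = 1/3 ✓
b·Ac: 3/8·1/3 + 1/8·1/3 = 1/6 ✓
b·c³: 3/8·1/27 + 3/8·8/27 + 1/8·1 = 1/4 ✓
b·(c∘Ac): 3/8·2/9 + 1/8·1/3 = 1/8 ✓
b·Ac²: 3/8·1/9 + 1/8·1/3 = 1/12 ✓
b·A²c: 1/8·1/3 = 1/24 ✓; 4 stages ⇒ order 4.

4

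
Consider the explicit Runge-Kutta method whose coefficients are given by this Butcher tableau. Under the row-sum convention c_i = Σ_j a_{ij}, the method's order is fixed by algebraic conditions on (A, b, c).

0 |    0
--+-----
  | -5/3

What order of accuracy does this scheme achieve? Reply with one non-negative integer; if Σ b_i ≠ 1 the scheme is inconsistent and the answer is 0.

b = (-5/3)
c = (0)
Σ b_i: (-5/3)·1 = -5/3 ≠ 1 ⇒ order 0.

0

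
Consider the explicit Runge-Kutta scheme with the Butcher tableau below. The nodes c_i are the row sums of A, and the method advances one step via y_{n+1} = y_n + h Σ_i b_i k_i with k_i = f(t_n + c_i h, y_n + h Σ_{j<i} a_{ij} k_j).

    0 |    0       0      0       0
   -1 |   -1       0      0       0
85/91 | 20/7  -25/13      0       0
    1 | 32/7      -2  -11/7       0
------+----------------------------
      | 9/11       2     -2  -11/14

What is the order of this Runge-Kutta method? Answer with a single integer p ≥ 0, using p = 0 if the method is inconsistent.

b = (9/11, 2, -2, -11/14)
c = (0, -1, 85/91, 1)
Ac = (0, 0, 25/13, 339/637)
Σ b_i: 9/11·1 + 2·1 + (-2)·1 + (-11/14)·1 = 5/154 ≠ 1 ⇒ order 0.

0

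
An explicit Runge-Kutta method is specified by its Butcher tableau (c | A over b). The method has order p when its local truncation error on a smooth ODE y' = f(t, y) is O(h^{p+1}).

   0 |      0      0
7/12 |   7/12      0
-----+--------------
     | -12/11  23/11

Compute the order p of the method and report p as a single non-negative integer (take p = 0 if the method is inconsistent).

1

b = (-12/11, 23/11)
c = (0, 7/12)
Σ b_i: (-12/11)·1 + 23/11·1 = 1 ✓
b·c: 23/11·7/12 = 161/132 ≠ 1/2 ⇒ order 1.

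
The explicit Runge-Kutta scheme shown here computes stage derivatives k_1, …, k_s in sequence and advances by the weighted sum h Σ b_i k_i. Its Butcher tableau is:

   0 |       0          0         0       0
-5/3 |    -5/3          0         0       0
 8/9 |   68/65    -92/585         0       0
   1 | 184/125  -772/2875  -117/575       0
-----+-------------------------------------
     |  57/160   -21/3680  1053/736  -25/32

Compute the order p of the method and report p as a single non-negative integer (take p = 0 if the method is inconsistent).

4

b = (57/160, -21/3680, 1053/736, -25/32)
c = (0, -5/3, 8/9, 1)
Ac = (0, 0, 92/351, 4/15)
Σ b_i: 57/160·1 + (-21/3680)·1 + 1053/736·1 + (-25/32)·1 = 1 ✓
b·c: (-21/3680)·(-5/3) + 1053/736·8/9 + (-25/32)·1 = 1/2 ✓
b·c²: (-21/3680)·25/9 + 1053/736·64/81 + (-25/32)·1 = 1/3 ✓
b·Ac: 1053/736·92/351 + (-25/32)·4/15 = 1/6 ✓
b·c³: (-21/3680)·(-125/27) + 1053/736·512/729 + (-25/32)·1 = 1/4 ✓
b·(c∘Ac): 1053/736·736/3159 + (-25/32)·4/15 = 1/8 ✓
b·Ac²: 1053/736·(-460/1053) + (-25/32)·(-68/75) = 1/12 ✓
b·A²c: (-25/32)·(-4/75) = 1/24 ✓; 4 stages ⇒ order 4.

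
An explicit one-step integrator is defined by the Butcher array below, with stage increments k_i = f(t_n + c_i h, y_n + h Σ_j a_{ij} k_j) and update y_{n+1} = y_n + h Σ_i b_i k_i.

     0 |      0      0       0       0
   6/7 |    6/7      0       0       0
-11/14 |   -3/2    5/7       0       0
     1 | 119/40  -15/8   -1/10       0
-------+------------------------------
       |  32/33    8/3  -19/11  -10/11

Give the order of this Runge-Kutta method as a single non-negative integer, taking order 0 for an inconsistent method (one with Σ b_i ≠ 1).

b = (32/33, 8/3, -19/11, -10/11)
c = (0, 6/7, -11/14, 1)
Ac = (0, 0, 30/49, -107/70)
Σ b_i: 32/33·1 + 8/3·1 + (-19/11)·1 + (-10/11)·1 = 1 ✓
b·c: 8/3·6/7 + (-19/11)·(-11/14) + (-10/11)·1 = 421/154 ≠ 1/2 ⇒ order 1.

1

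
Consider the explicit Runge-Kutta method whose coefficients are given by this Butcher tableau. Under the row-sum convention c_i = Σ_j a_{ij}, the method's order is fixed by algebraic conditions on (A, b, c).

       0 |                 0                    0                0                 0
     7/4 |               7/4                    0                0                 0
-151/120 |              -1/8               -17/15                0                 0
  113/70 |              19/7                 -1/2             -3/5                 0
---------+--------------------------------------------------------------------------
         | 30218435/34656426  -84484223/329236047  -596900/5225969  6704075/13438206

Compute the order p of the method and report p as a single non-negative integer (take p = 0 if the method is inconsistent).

3

b = (30218435/34656426, -84484223/329236047, -596900/5225969, 6704075/13438206)
c = (0, 7/4, -151/120, 113/70)
Ac = (0, 0, -119/60, -3/25)
Σ b_i: 30218435/34656426·1 + (-84484223/329236047)·1 + (-596900/5225969)·1 + 6704075/13438206·1 = 1 ✓
b·c: (-84484223/329236047)·7/4 + (-596900/5225969)·(-151/120) + 6704075/13438206·113/70 = 1/2 ✓
b·c²: (-84484223/329236047)·49/16 + (-596900/5225969)·22801/14400 + 6704075/13438206·12769/4900 = 1/3 ✓
b·Ac: (-596900/5225969)·(-119/60) + 6704075/13438206·(-3/25) = 1/6 ✓
b·c³: (-84484223/329236047)·343/64 + (-596900/5225969)·(-3442951/1728000) + 6704075/13438206·1442897/343000 = 6327755317/6654033792 ≠ 1/4 ⇒ order 3.
b·(c∘Ac): (-596900/5225969)·17969/7200 + 6704075/13438206·(-339/1750) = -5399243/14145480 ≠ 1/8
b·Ac²: (-596900/5225969)·(-833/240) + 6704075/13438206·(-59551/24000) = -571322927/678983040 ≠ 1/12
b·A²c: 6704075/13438206·119/100 = 31911397/53752824 ≠ 1/24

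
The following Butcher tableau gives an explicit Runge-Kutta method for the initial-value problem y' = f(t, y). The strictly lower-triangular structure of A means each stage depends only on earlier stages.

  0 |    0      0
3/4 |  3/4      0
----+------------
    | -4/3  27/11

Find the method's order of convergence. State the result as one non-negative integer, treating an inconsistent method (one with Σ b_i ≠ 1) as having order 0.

0

b = (-4/3, 27/11)
c = (0, 3/4)
Σ b_i: (-4/3)·1 + 27/11·1 = 37/33 ≠ 1 ⇒ order 0.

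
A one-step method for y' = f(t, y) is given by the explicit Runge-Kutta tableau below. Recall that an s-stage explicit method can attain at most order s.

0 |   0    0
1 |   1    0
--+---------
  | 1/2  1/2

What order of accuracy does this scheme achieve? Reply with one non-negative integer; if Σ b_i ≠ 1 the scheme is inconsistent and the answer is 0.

2

b = (1/2, 1/2)
c = (0, 1)
Σ b_i: 1/2·1 + 1/2·1 = 1 ✓
b·c: 1/2·1 = 1/2 ✓; 2 stages ⇒ order 2.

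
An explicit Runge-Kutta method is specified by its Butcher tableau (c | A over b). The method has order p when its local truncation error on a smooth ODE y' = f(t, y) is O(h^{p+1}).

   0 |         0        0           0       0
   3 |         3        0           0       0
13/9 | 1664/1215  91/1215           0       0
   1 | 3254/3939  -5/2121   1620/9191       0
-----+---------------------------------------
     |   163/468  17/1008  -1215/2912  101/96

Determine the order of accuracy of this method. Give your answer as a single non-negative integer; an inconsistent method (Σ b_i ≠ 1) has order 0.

b = (163/468, 17/1008, -1215/2912, 101/96)
c = (0, 3, 13/9, 1)
Ac = (0, 0, 91/405, 25/101)
Σ b_i: 163/468·1 + 17/1008·1 + (-1215/2912)·1 + 101/96·1 = 1 ✓
b·c: 17/1008·3 + (-1215/2912)·13/9 + 101/96·1 = 1/2 ✓
b·c²: 17/1008·9 + (-1215/2912)·169/81 + 101/96·1 = 1/3 ✓
b·Ac: (-1215/2912)·91/405 + 101/96·25/101 = 1/6 ✓
b·c³: 17/1008·27 + (-1215/2912)·2197/729 + 101/96·1 = 1/4 ✓
b·(c∘Ac): (-1215/2912)·1183/3645 + 101/96·25/101 = 1/8 ✓
b·Ac²: (-1215/2912)·91/135 + 101/96·35/101 = 1/12 ✓
b·A²c: 101/96·4/101 = 1/24 ✓; 4 stages ⇒ order 4.

4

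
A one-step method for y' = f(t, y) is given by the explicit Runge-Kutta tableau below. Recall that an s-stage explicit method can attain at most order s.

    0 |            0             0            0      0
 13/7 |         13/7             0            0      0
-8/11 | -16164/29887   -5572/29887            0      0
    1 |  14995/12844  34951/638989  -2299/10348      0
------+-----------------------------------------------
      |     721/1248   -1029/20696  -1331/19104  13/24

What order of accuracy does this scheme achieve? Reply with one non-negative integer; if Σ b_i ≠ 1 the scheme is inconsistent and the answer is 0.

b = (721/1248, -1029/20696, -1331/19104, 13/24)
c = (0, 13/7, -8/11, 1)
Ac = (0, 0, -796/2299, 5/19)
Σ b_i: 721/1248·1 + (-1029/20696)·1 + (-1331/19104)·1 + 13/24·1 = 1 ✓
b·c: (-1029/20696)·13/7 + (-1331/19104)·(-8/11) + 13/24·1 = 1/2 ✓
b·c²: (-1029/20696)·169/49 + (-1331/19104)·64/121 + 13/24·1 = 1/3 ✓
b·Ac: (-1331/19104)·(-796/2299) + 13/24·5/19 = 1/6 ✓
b·c³: (-1029/20696)·2197/343 + (-1331/19104)·(-512/1331) + 13/24·1 = 1/4 ✓
b·(c∘Ac): (-1331/19104)·6368/25289 + 13/24·5/19 = 1/8 ✓
b·Ac²: (-1331/19104)·(-10348/16093) + 13/24·123/1729 = 1/12 ✓
b·A²c: 13/24·1/13 = 1/24 ✓; 4 stages ⇒ order 4.

4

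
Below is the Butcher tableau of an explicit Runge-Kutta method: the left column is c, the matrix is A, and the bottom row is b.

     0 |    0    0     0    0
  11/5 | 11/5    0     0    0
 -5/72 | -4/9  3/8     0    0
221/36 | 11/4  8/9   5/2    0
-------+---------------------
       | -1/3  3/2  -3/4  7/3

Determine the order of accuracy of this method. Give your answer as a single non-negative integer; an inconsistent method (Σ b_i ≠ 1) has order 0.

0

b = (-1/3, 3/2, -3/4, 7/3)
c = (0, 11/5, -5/72, 221/36)
Ac = (0, 0, 33/40, 1283/720)
Σ b_i: (-1/3)·1 + 3/2·1 + (-3/4)·1 + 7/3·1 = 11/4 ≠ 1 ⇒ order 0.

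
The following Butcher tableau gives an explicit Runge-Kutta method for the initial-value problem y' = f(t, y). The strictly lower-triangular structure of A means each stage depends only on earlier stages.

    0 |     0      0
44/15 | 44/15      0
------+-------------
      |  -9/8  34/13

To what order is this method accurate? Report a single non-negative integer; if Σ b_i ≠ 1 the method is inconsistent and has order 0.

b = (-9/8, 34/13)
c = (0, 44/15)
Σ b_i: (-9/8)·1 + 34/13·1 = 155/104 ≠ 1 ⇒ order 0.

0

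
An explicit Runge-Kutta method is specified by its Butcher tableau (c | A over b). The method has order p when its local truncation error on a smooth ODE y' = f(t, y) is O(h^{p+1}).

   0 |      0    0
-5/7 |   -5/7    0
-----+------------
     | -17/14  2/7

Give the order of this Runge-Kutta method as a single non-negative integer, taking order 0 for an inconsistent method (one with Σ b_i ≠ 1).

b = (-17/14, 2/7)
c = (0, -5/7)
Σ b_i: (-17/14)·1 + 2/7·1 = -13/14 ≠ 1 ⇒ order 0.

0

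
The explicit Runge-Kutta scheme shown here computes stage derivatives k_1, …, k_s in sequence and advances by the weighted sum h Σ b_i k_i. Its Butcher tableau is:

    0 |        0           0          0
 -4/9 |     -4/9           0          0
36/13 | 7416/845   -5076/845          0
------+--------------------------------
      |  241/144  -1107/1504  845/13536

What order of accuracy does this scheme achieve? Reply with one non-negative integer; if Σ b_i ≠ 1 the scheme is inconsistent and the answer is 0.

b = (241/144, -1107/1504, 845/13536)
c = (0, -4/9, 36/13)
Ac = (0, 0, 2256/845)
Σ b_i: 241/144·1 + (-1107/1504)·1 + 845/13536·1 = 1 ✓
b·c: (-1107/1504)·(-4/9) + 845/13536·36/13 = 1/2 ✓
b·c²: (-1107/1504)·16/81 + 845/13536·1296/169 = 1/3 ✓
b·Ac: 845/13536·2256/845 = 1/6 ✓; 3 stages ⇒ order 3.

3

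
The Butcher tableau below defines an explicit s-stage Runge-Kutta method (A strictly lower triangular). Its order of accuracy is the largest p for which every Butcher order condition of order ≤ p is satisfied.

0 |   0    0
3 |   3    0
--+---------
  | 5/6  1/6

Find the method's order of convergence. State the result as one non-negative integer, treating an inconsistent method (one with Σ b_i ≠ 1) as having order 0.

2

b = (5/6, 1/6)
c = (0, 3)
Σ b_i: 5/6·1 + 1/6·1 = 1 ✓
b·c: 1/6·3 = 1/2 ✓; 2 stages ⇒ order 2.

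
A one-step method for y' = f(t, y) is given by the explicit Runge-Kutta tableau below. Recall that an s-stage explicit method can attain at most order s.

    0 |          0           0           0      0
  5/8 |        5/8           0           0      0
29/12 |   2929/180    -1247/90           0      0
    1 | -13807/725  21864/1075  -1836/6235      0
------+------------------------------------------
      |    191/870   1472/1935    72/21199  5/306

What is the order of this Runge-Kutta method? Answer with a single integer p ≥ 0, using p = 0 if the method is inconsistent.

b = (191/870, 1472/1935, 72/21199, 5/306)
c = (0, 5/8, 29/12, 1)
Ac = (0, 0, -1247/144, 12)
Σ b_i: 191/870·1 + 1472/1935·1 + 72/21199·1 + 5/306·1 = 1 ✓
b·c: 1472/1935·5/8 + 72/21199·29/12 + 5/306·1 = 1/2 ✓
b·c²: 1472/1935·25/64 + 72/21199·841/144 + 5/306·1 = 1/3 ✓
b·Ac: 72/21199·(-1247/144) + 5/306·12 = 1/6 ✓
b·c³: 1472/1935·125/512 + 72/21199·24389/1728 + 5/306·1 = 1/4 ✓
b·(c∘Ac): 72/21199·(-36163/1728) + 5/306·12 = 1/8 ✓
b·Ac²: 72/21199·(-6235/1152) + 5/306·249/40 = 1/12 ✓
b·A²c: 5/306·51/20 = 1/24 ✓; 4 stages ⇒ order 4.

4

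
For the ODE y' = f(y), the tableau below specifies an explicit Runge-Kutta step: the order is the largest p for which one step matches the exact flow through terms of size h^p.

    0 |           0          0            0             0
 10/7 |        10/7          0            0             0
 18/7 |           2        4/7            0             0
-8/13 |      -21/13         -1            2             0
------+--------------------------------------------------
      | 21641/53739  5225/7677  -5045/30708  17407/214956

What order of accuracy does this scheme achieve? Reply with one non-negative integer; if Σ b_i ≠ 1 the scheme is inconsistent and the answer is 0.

3

b = (21641/53739, 5225/7677, -5045/30708, 17407/214956)
c = (0, 10/7, 18/7, -8/13)
Ac = (0, 0, 40/49, 26/7)
Σ b_i: 21641/53739·1 + 5225/7677·1 + (-5045/30708)·1 + 17407/214956·1 = 1 ✓
b·c: 5225/7677·10/7 + (-5045/30708)·18/7 + 17407/214956·(-8/13) = 1/2 ✓
b·c²: 5225/7677·100/49 + (-5045/30708)·324/49 + 17407/214956·64/169 = 1/3 ✓
b·Ac: (-5045/30708)·40/49 + 17407/214956·26/7 = 1/6 ✓
b·c³: 5225/7677·1000/343 + (-5045/30708)·5832/343 + 17407/214956·(-512/2197) = -9447982/11410581 ≠ 1/4 ⇒ order 3.
b·(c∘Ac): (-5045/30708)·720/343 + 17407/214956·(-16/7) = -1395496/2633211 ≠ 1/8
b·Ac²: (-5045/30708)·400/343 + 17407/214956·548/49 = 626753/877737 ≠ 1/12
b·A²c: 17407/214956·80/49 = 348140/2633211 ≠ 1/24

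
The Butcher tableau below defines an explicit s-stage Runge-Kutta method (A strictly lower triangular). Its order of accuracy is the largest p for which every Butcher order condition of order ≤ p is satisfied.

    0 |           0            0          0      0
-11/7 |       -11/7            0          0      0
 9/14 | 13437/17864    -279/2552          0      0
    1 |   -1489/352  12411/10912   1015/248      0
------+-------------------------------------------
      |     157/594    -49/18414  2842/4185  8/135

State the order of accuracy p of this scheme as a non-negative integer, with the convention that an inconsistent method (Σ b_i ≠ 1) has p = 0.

4

b = (157/594, -49/18414, 2842/4185, 8/135)
c = (0, -11/7, 9/14, 1)
Ac = (0, 0, 279/1624, 27/32)
Σ b_i: 157/594·1 + (-49/18414)·1 + 2842/4185·1 + 8/135·1 = 1 ✓
b·c: (-49/18414)·(-11/7) + 2842/4185·9/14 + 8/135·1 = 1/2 ✓
b·c²: (-49/18414)·121/49 + 2842/4185·81/196 + 8/135·1 = 1/3 ✓
b·Ac: 2842/4185·279/1624 + 8/135·27/32 = 1/6 ✓
b·c³: (-49/18414)·(-1331/343) + 2842/4185·729/2744 + 8/135·1 = 1/4 ✓
b·(c∘Ac): 2842/4185·2511/22736 + 8/135·27/32 = 1/8 ✓
b·Ac²: 2842/4185·(-3069/11368) + 8/135·9/2 = 1/12 ✓
b·A²c: 8/135·45/64 = 1/24 ✓; 4 stages ⇒ order 4.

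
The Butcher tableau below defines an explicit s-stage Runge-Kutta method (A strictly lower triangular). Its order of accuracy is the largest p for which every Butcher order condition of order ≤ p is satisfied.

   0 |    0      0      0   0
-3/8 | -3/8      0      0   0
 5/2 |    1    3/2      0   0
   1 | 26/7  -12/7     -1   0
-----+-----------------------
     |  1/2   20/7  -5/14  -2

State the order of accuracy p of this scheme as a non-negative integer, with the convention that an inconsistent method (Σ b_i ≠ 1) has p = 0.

1

b = (1/2, 20/7, -5/14, -2)
c = (0, -3/8, 5/2, 1)
Ac = (0, 0, -9/16, -13/7)
Σ b_i: 1/2·1 + 20/7·1 + (-5/14)·1 + (-2)·1 = 1 ✓
b·c: 20/7·(-3/8) + (-5/14)·5/2 + (-2)·1 = -111/28 ≠ 1/2 ⇒ order 1.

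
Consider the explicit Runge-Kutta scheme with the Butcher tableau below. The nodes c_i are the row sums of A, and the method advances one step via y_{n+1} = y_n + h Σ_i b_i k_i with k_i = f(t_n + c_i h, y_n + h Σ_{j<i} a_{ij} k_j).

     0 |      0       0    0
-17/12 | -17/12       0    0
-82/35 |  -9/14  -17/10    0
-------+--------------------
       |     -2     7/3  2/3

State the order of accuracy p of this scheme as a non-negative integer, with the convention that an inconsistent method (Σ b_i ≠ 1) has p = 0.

1

b = (-2, 7/3, 2/3)
c = (0, -17/12, -82/35)
Ac = (0, 0, 289/120)
Σ b_i: (-2)·1 + 7/3·1 + 2/3·1 = 1 ✓
b·c: 7/3·(-17/12) + 2/3·(-82/35) = -6133/1260 ≠ 1/2 ⇒ order 1.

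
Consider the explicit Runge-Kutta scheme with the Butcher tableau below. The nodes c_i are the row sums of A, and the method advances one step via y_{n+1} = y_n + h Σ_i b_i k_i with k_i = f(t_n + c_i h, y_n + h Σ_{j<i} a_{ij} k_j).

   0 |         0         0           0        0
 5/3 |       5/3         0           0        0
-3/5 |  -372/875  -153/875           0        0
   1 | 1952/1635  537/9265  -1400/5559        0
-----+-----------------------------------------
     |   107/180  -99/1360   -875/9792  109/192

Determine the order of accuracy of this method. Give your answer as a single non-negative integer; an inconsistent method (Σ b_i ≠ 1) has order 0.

4

b = (107/180, -99/1360, -875/9792, 109/192)
c = (0, 5/3, -3/5, 1)
Ac = (0, 0, -51/175, 27/109)
Σ b_i: 107/180·1 + (-99/1360)·1 + (-875/9792)·1 + 109/192·1 = 1 ✓
b·c: (-99/1360)·5/3 + (-875/9792)·(-3/5) + 109/192·1 = 1/2 ✓
b·c²: (-99/1360)·25/9 + (-875/9792)·9/25 + 109/192·1 = 1/3 ✓
b·Ac: (-875/9792)·(-51/175) + 109/192·27/109 = 1/6 ✓
b·c³: (-99/1360)·125/27 + (-875/9792)·(-27/125) + 109/192·1 = 1/4 ✓
b·(c∘Ac): (-875/9792)·153/875 + 109/192·27/109 = 1/8 ✓
b·Ac²: (-875/9792)·(-17/35) + 109/192·23/327 = 1/12 ✓
b·A²c: 109/192·8/109 = 1/24 ✓; 4 stages ⇒ order 4.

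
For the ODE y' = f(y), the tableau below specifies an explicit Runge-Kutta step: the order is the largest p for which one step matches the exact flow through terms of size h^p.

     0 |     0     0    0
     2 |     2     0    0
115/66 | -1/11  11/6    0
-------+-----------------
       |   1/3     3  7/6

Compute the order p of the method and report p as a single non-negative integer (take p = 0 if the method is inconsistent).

0

b = (1/3, 3, 7/6)
c = (0, 2, 115/66)
Ac = (0, 0, 11/3)
Σ b_i: 1/3·1 + 3·1 + 7/6·1 = 9/2 ≠ 1 ⇒ order 0.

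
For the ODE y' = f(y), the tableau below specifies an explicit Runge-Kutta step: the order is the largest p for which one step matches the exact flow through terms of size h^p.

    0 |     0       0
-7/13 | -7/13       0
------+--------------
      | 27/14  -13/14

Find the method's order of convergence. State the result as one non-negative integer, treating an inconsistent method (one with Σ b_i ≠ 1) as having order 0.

b = (27/14, -13/14)
c = (0, -7/13)
Σ b_i: 27/14·1 + (-13/14)·1 = 1 ✓
b·c: (-13/14)·(-7/13) = 1/2 ✓; 2 stages ⇒ order 2.

2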